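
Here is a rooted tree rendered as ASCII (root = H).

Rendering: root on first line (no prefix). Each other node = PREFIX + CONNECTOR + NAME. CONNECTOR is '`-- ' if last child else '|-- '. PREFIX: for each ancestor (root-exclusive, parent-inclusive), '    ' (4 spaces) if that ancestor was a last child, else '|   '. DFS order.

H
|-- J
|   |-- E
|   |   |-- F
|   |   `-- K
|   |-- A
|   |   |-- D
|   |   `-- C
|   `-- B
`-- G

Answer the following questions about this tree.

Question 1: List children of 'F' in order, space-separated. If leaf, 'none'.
Node F's children (from adjacency): (leaf)

Answer: none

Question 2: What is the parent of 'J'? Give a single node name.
Answer: H

Derivation:
Scan adjacency: J appears as child of H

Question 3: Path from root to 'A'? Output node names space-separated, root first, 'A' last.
Walk down from root: H -> J -> A

Answer: H J A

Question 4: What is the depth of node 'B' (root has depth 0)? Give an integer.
Path from root to B: H -> J -> B
Depth = number of edges = 2

Answer: 2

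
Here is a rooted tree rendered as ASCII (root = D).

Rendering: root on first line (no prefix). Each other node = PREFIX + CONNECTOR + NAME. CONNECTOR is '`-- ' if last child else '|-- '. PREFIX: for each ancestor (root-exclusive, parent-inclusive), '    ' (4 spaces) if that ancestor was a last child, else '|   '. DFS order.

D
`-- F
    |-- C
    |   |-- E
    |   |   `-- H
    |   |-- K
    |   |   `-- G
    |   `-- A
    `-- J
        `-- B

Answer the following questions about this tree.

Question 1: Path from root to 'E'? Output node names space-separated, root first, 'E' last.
Walk down from root: D -> F -> C -> E

Answer: D F C E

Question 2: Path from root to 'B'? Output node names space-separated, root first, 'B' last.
Answer: D F J B

Derivation:
Walk down from root: D -> F -> J -> B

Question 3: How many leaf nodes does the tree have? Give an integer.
Answer: 4

Derivation:
Leaves (nodes with no children): A, B, G, H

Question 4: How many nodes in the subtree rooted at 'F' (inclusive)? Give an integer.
Answer: 9

Derivation:
Subtree rooted at F contains: A, B, C, E, F, G, H, J, K
Count = 9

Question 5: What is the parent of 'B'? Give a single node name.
Scan adjacency: B appears as child of J

Answer: J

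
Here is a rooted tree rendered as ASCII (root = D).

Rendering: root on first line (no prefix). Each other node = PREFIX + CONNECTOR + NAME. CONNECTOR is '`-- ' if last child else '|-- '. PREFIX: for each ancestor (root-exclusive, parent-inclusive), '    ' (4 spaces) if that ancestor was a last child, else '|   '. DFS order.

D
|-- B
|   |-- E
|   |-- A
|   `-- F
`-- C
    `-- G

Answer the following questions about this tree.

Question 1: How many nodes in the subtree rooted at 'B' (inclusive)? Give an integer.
Subtree rooted at B contains: A, B, E, F
Count = 4

Answer: 4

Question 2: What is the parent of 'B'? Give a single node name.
Answer: D

Derivation:
Scan adjacency: B appears as child of D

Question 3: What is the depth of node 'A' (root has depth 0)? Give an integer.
Path from root to A: D -> B -> A
Depth = number of edges = 2

Answer: 2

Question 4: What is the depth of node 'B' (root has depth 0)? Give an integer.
Path from root to B: D -> B
Depth = number of edges = 1

Answer: 1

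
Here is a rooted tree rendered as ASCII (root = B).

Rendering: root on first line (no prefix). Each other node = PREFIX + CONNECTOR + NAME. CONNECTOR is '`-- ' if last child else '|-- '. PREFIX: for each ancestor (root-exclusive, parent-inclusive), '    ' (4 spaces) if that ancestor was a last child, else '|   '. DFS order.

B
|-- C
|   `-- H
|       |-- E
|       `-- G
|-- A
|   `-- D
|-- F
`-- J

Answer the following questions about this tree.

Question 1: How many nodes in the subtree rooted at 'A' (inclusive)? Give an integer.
Answer: 2

Derivation:
Subtree rooted at A contains: A, D
Count = 2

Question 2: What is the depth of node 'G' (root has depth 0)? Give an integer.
Answer: 3

Derivation:
Path from root to G: B -> C -> H -> G
Depth = number of edges = 3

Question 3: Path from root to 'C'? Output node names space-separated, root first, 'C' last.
Walk down from root: B -> C

Answer: B C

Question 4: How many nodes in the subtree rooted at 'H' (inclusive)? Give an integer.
Subtree rooted at H contains: E, G, H
Count = 3

Answer: 3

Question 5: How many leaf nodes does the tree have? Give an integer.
Answer: 5

Derivation:
Leaves (nodes with no children): D, E, F, G, J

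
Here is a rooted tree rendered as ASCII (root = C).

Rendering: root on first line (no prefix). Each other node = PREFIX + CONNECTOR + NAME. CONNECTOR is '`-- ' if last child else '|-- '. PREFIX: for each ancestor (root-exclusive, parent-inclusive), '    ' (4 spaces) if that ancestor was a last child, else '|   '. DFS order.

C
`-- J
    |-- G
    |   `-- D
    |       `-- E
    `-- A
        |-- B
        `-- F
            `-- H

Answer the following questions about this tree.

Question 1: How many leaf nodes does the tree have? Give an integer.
Leaves (nodes with no children): B, E, H

Answer: 3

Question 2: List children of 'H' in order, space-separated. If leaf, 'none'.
Answer: none

Derivation:
Node H's children (from adjacency): (leaf)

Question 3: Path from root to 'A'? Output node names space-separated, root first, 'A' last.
Walk down from root: C -> J -> A

Answer: C J A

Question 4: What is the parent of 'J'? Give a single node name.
Scan adjacency: J appears as child of C

Answer: C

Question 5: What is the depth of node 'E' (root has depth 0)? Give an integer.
Answer: 4

Derivation:
Path from root to E: C -> J -> G -> D -> E
Depth = number of edges = 4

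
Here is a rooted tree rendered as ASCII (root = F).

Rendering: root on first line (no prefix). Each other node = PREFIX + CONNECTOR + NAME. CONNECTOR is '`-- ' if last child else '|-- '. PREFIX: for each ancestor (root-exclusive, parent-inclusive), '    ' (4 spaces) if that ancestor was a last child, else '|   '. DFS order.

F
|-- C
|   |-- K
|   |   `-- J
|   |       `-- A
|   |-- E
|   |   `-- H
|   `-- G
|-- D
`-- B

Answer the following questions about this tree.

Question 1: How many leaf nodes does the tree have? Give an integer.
Answer: 5

Derivation:
Leaves (nodes with no children): A, B, D, G, H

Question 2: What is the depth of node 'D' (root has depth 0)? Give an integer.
Path from root to D: F -> D
Depth = number of edges = 1

Answer: 1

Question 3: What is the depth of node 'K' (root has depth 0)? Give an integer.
Path from root to K: F -> C -> K
Depth = number of edges = 2

Answer: 2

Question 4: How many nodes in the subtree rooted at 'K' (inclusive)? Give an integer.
Answer: 3

Derivation:
Subtree rooted at K contains: A, J, K
Count = 3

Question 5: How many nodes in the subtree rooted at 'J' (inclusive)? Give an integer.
Subtree rooted at J contains: A, J
Count = 2

Answer: 2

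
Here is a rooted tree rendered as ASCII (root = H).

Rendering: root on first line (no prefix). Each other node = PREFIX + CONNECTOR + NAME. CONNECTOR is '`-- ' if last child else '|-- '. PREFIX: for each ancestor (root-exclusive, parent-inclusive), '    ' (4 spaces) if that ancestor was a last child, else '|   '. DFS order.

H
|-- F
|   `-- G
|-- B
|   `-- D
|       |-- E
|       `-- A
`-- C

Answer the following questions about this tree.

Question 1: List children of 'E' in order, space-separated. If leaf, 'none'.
Node E's children (from adjacency): (leaf)

Answer: none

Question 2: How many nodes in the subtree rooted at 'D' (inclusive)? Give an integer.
Answer: 3

Derivation:
Subtree rooted at D contains: A, D, E
Count = 3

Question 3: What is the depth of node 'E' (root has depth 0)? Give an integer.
Path from root to E: H -> B -> D -> E
Depth = number of edges = 3

Answer: 3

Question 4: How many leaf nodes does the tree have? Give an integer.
Answer: 4

Derivation:
Leaves (nodes with no children): A, C, E, G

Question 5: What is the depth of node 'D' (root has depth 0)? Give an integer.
Path from root to D: H -> B -> D
Depth = number of edges = 2

Answer: 2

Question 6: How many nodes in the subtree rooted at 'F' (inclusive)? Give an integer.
Subtree rooted at F contains: F, G
Count = 2

Answer: 2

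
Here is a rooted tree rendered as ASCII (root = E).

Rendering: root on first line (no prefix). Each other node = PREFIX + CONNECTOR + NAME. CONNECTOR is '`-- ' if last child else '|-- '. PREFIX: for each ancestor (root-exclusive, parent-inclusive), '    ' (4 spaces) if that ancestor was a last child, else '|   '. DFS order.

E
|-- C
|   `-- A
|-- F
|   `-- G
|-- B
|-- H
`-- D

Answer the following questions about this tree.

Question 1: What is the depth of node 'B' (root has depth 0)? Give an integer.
Path from root to B: E -> B
Depth = number of edges = 1

Answer: 1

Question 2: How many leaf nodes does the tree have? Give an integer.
Answer: 5

Derivation:
Leaves (nodes with no children): A, B, D, G, H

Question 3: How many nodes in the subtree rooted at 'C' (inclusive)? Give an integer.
Answer: 2

Derivation:
Subtree rooted at C contains: A, C
Count = 2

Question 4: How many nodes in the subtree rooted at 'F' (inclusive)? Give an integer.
Subtree rooted at F contains: F, G
Count = 2

Answer: 2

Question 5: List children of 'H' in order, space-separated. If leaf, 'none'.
Node H's children (from adjacency): (leaf)

Answer: none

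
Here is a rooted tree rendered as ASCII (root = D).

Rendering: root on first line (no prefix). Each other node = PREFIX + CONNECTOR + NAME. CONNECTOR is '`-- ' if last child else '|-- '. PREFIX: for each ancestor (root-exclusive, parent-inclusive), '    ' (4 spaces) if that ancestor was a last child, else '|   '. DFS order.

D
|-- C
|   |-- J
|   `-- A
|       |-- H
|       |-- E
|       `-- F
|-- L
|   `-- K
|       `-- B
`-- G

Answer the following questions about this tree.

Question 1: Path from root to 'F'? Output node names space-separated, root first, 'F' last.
Answer: D C A F

Derivation:
Walk down from root: D -> C -> A -> F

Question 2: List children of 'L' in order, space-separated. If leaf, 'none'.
Answer: K

Derivation:
Node L's children (from adjacency): K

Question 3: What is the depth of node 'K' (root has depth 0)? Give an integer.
Path from root to K: D -> L -> K
Depth = number of edges = 2

Answer: 2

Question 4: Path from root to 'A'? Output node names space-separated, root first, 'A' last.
Walk down from root: D -> C -> A

Answer: D C A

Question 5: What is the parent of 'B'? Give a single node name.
Scan adjacency: B appears as child of K

Answer: K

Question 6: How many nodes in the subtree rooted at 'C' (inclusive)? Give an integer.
Subtree rooted at C contains: A, C, E, F, H, J
Count = 6

Answer: 6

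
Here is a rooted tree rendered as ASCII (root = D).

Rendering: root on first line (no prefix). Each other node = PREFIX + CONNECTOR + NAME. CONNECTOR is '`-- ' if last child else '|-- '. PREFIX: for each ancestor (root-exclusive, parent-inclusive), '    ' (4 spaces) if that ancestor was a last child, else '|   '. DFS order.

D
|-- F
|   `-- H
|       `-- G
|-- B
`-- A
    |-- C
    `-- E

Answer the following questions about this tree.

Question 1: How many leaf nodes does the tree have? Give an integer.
Answer: 4

Derivation:
Leaves (nodes with no children): B, C, E, G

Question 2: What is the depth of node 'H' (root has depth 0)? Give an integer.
Path from root to H: D -> F -> H
Depth = number of edges = 2

Answer: 2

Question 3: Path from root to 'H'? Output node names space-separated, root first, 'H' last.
Answer: D F H

Derivation:
Walk down from root: D -> F -> H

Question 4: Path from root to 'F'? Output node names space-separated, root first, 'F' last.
Answer: D F

Derivation:
Walk down from root: D -> F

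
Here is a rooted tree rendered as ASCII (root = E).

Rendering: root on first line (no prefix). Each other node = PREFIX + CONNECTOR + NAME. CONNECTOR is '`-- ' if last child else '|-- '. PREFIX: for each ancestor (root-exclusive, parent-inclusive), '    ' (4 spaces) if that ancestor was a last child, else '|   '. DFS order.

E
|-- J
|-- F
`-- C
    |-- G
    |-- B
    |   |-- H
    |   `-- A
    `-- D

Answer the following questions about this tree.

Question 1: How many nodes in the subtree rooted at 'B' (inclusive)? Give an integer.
Subtree rooted at B contains: A, B, H
Count = 3

Answer: 3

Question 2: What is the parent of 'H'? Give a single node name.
Answer: B

Derivation:
Scan adjacency: H appears as child of B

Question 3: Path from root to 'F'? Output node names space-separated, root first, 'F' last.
Answer: E F

Derivation:
Walk down from root: E -> F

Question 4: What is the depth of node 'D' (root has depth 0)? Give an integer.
Answer: 2

Derivation:
Path from root to D: E -> C -> D
Depth = number of edges = 2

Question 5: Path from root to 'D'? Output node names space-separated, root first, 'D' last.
Walk down from root: E -> C -> D

Answer: E C D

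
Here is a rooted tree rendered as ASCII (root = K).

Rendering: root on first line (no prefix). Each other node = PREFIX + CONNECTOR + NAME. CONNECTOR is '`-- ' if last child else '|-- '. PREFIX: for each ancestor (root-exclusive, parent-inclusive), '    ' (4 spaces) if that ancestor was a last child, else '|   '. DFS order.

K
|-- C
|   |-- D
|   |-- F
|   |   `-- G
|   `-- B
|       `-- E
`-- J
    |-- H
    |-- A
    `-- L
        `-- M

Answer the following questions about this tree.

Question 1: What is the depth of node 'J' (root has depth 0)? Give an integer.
Path from root to J: K -> J
Depth = number of edges = 1

Answer: 1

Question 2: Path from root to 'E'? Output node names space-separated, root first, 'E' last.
Walk down from root: K -> C -> B -> E

Answer: K C B E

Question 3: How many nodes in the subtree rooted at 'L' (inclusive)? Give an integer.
Answer: 2

Derivation:
Subtree rooted at L contains: L, M
Count = 2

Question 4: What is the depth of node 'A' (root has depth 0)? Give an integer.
Answer: 2

Derivation:
Path from root to A: K -> J -> A
Depth = number of edges = 2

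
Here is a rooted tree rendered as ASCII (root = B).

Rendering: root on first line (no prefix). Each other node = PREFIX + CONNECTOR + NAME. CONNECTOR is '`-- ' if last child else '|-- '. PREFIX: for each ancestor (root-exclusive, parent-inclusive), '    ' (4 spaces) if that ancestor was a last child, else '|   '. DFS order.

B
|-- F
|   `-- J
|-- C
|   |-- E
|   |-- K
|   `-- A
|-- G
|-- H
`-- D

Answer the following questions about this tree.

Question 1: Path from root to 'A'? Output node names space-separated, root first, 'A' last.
Answer: B C A

Derivation:
Walk down from root: B -> C -> A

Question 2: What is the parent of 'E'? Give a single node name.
Answer: C

Derivation:
Scan adjacency: E appears as child of C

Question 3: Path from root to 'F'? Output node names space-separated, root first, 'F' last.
Walk down from root: B -> F

Answer: B F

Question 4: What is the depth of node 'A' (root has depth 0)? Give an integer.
Path from root to A: B -> C -> A
Depth = number of edges = 2

Answer: 2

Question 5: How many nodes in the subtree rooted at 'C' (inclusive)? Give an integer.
Subtree rooted at C contains: A, C, E, K
Count = 4

Answer: 4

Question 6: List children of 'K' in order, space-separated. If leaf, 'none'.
Node K's children (from adjacency): (leaf)

Answer: none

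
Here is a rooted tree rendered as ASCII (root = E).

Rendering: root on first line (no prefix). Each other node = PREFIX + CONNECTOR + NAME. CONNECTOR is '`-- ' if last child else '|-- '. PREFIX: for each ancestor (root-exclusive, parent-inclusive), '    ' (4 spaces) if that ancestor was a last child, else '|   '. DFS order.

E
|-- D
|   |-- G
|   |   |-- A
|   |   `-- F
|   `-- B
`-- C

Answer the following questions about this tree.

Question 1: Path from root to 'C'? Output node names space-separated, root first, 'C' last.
Answer: E C

Derivation:
Walk down from root: E -> C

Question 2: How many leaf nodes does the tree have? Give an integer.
Answer: 4

Derivation:
Leaves (nodes with no children): A, B, C, F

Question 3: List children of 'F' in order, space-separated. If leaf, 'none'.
Answer: none

Derivation:
Node F's children (from adjacency): (leaf)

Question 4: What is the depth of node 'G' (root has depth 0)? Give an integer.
Path from root to G: E -> D -> G
Depth = number of edges = 2

Answer: 2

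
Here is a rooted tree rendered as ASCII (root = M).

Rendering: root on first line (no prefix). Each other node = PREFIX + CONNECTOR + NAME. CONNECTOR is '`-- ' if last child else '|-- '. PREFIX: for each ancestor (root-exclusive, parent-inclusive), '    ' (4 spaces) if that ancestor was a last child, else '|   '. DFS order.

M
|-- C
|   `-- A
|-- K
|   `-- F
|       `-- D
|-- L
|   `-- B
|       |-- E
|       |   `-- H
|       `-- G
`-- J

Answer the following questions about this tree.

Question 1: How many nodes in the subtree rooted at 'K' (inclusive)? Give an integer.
Subtree rooted at K contains: D, F, K
Count = 3

Answer: 3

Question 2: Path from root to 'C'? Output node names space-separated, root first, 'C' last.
Walk down from root: M -> C

Answer: M C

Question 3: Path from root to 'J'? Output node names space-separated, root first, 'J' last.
Walk down from root: M -> J

Answer: M J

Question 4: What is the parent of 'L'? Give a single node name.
Answer: M

Derivation:
Scan adjacency: L appears as child of M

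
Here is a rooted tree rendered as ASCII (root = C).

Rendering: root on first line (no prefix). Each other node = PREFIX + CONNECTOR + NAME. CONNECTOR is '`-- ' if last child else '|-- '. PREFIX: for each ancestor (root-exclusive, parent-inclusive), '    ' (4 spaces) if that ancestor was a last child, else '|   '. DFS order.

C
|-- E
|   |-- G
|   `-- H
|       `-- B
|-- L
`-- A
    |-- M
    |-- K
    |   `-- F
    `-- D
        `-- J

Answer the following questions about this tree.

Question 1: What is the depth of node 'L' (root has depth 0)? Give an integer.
Path from root to L: C -> L
Depth = number of edges = 1

Answer: 1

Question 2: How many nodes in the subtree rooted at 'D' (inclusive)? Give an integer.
Answer: 2

Derivation:
Subtree rooted at D contains: D, J
Count = 2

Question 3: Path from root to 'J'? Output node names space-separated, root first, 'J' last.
Answer: C A D J

Derivation:
Walk down from root: C -> A -> D -> J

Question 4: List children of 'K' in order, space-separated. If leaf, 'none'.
Node K's children (from adjacency): F

Answer: F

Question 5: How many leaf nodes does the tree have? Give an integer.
Leaves (nodes with no children): B, F, G, J, L, M

Answer: 6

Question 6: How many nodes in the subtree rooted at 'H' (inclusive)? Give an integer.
Answer: 2

Derivation:
Subtree rooted at H contains: B, H
Count = 2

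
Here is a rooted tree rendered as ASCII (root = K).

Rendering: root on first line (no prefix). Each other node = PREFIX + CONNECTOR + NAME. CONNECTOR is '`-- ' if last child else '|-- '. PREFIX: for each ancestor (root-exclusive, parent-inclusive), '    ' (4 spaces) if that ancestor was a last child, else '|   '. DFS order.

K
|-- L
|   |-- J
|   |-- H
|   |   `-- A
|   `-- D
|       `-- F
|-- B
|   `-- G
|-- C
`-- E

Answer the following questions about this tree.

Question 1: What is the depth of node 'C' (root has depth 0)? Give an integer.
Path from root to C: K -> C
Depth = number of edges = 1

Answer: 1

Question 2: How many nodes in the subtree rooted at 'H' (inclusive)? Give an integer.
Subtree rooted at H contains: A, H
Count = 2

Answer: 2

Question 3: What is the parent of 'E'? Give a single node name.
Answer: K

Derivation:
Scan adjacency: E appears as child of K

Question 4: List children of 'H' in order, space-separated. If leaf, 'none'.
Answer: A

Derivation:
Node H's children (from adjacency): A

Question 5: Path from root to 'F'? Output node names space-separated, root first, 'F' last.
Answer: K L D F

Derivation:
Walk down from root: K -> L -> D -> F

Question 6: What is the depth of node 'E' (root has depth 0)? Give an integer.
Answer: 1

Derivation:
Path from root to E: K -> E
Depth = number of edges = 1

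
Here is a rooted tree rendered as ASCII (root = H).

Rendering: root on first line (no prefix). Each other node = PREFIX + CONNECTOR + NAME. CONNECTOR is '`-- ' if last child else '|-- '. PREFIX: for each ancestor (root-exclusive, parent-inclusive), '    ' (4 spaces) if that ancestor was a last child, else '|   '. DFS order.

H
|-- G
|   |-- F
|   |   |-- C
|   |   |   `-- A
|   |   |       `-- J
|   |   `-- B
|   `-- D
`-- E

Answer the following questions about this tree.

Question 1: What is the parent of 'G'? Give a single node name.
Answer: H

Derivation:
Scan adjacency: G appears as child of H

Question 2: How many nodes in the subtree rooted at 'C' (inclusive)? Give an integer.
Subtree rooted at C contains: A, C, J
Count = 3

Answer: 3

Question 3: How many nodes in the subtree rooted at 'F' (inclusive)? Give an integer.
Answer: 5

Derivation:
Subtree rooted at F contains: A, B, C, F, J
Count = 5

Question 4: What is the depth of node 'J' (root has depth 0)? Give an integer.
Path from root to J: H -> G -> F -> C -> A -> J
Depth = number of edges = 5

Answer: 5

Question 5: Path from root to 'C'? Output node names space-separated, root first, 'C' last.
Walk down from root: H -> G -> F -> C

Answer: H G F C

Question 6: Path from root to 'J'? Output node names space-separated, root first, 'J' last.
Answer: H G F C A J

Derivation:
Walk down from root: H -> G -> F -> C -> A -> J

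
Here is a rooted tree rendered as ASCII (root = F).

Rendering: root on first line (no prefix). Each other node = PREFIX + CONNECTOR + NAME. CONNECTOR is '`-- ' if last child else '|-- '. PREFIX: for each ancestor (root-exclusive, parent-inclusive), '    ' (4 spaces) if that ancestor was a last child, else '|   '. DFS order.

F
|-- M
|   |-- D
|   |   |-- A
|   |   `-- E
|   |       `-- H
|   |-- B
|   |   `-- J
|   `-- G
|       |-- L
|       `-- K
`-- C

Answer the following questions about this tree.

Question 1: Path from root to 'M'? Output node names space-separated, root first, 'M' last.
Walk down from root: F -> M

Answer: F M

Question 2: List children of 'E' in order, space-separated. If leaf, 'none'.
Node E's children (from adjacency): H

Answer: H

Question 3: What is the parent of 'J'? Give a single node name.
Scan adjacency: J appears as child of B

Answer: B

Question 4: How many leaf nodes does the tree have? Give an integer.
Leaves (nodes with no children): A, C, H, J, K, L

Answer: 6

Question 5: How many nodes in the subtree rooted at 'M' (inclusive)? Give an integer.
Answer: 10

Derivation:
Subtree rooted at M contains: A, B, D, E, G, H, J, K, L, M
Count = 10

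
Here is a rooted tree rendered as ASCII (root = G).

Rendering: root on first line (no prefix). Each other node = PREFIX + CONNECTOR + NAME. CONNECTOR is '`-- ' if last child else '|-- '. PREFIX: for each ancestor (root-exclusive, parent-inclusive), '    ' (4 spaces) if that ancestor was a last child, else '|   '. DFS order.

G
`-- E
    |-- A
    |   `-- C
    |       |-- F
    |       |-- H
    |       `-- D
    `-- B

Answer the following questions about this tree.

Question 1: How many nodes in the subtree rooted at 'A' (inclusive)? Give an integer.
Subtree rooted at A contains: A, C, D, F, H
Count = 5

Answer: 5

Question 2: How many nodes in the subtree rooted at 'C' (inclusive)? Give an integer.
Subtree rooted at C contains: C, D, F, H
Count = 4

Answer: 4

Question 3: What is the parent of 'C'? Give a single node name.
Scan adjacency: C appears as child of A

Answer: A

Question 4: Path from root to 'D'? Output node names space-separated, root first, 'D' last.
Walk down from root: G -> E -> A -> C -> D

Answer: G E A C D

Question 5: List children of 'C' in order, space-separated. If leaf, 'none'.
Answer: F H D

Derivation:
Node C's children (from adjacency): F, H, D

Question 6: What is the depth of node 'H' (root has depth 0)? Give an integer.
Answer: 4

Derivation:
Path from root to H: G -> E -> A -> C -> H
Depth = number of edges = 4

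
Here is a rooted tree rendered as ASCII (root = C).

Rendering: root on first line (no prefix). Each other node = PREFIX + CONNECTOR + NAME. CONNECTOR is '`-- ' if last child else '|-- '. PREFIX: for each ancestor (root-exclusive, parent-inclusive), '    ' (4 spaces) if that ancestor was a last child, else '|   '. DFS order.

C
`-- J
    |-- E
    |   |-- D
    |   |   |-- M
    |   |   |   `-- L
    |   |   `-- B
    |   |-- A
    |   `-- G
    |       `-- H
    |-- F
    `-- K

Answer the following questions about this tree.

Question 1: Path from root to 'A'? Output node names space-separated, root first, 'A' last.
Walk down from root: C -> J -> E -> A

Answer: C J E A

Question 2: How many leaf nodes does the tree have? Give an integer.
Leaves (nodes with no children): A, B, F, H, K, L

Answer: 6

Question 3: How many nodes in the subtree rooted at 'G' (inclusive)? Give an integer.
Subtree rooted at G contains: G, H
Count = 2

Answer: 2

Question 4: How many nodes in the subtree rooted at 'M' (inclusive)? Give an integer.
Subtree rooted at M contains: L, M
Count = 2

Answer: 2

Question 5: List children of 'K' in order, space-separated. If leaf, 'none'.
Node K's children (from adjacency): (leaf)

Answer: none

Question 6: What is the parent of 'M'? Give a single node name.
Scan adjacency: M appears as child of D

Answer: D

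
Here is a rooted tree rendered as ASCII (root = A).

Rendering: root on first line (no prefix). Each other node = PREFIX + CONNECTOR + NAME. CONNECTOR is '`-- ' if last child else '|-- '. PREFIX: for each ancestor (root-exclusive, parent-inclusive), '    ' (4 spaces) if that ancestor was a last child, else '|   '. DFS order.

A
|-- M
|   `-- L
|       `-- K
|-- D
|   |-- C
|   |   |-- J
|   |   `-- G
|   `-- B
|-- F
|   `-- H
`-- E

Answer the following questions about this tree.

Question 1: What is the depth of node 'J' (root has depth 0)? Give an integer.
Answer: 3

Derivation:
Path from root to J: A -> D -> C -> J
Depth = number of edges = 3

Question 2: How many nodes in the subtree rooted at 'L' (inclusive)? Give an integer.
Subtree rooted at L contains: K, L
Count = 2

Answer: 2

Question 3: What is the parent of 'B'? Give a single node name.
Answer: D

Derivation:
Scan adjacency: B appears as child of D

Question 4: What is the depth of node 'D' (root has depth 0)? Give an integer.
Path from root to D: A -> D
Depth = number of edges = 1

Answer: 1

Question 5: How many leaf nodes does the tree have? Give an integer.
Leaves (nodes with no children): B, E, G, H, J, K

Answer: 6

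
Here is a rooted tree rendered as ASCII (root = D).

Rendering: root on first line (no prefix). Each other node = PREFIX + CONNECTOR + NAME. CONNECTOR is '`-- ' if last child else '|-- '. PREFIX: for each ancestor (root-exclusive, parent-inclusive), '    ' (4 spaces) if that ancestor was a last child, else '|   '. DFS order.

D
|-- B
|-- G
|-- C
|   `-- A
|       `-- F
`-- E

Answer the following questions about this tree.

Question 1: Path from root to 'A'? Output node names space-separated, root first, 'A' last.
Answer: D C A

Derivation:
Walk down from root: D -> C -> A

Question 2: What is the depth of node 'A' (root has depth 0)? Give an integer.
Path from root to A: D -> C -> A
Depth = number of edges = 2

Answer: 2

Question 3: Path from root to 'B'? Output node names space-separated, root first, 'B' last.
Walk down from root: D -> B

Answer: D B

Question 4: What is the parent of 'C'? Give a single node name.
Answer: D

Derivation:
Scan adjacency: C appears as child of D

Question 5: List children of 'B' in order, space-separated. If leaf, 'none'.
Node B's children (from adjacency): (leaf)

Answer: none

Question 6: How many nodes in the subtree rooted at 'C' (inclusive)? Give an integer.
Subtree rooted at C contains: A, C, F
Count = 3

Answer: 3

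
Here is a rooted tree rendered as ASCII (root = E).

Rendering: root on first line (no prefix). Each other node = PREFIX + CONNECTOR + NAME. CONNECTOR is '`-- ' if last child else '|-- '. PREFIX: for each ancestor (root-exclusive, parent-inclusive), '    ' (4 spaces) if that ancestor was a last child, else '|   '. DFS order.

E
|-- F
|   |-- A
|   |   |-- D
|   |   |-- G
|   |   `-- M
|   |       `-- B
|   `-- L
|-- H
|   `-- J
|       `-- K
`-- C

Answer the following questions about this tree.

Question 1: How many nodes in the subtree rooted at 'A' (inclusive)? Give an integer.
Subtree rooted at A contains: A, B, D, G, M
Count = 5

Answer: 5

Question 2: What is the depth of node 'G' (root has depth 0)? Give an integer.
Path from root to G: E -> F -> A -> G
Depth = number of edges = 3

Answer: 3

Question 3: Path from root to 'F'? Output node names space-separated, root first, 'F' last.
Answer: E F

Derivation:
Walk down from root: E -> F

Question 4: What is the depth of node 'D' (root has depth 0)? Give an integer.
Path from root to D: E -> F -> A -> D
Depth = number of edges = 3

Answer: 3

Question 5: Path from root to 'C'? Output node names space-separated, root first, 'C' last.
Walk down from root: E -> C

Answer: E C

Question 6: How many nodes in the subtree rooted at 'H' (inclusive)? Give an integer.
Subtree rooted at H contains: H, J, K
Count = 3

Answer: 3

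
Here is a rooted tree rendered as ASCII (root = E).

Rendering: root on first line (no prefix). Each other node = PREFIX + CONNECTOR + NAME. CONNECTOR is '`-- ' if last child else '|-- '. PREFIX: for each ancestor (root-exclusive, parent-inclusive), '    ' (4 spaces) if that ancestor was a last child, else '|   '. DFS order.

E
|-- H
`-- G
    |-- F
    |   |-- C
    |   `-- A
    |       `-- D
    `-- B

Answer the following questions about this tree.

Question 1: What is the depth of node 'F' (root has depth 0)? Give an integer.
Path from root to F: E -> G -> F
Depth = number of edges = 2

Answer: 2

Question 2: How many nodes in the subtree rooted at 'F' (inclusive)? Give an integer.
Answer: 4

Derivation:
Subtree rooted at F contains: A, C, D, F
Count = 4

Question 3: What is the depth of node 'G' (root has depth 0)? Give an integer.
Answer: 1

Derivation:
Path from root to G: E -> G
Depth = number of edges = 1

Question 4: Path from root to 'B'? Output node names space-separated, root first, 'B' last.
Walk down from root: E -> G -> B

Answer: E G B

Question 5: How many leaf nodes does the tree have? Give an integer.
Answer: 4

Derivation:
Leaves (nodes with no children): B, C, D, H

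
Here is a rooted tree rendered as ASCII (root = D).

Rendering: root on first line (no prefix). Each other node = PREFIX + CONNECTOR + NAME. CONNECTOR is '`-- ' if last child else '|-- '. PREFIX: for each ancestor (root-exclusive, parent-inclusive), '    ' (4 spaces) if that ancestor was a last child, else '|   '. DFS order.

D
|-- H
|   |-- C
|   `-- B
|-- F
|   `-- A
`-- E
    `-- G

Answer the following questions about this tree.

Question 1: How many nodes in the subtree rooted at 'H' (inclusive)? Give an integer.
Subtree rooted at H contains: B, C, H
Count = 3

Answer: 3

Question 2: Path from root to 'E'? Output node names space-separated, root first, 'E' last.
Answer: D E

Derivation:
Walk down from root: D -> E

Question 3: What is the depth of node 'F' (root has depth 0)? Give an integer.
Path from root to F: D -> F
Depth = number of edges = 1

Answer: 1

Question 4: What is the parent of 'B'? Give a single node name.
Answer: H

Derivation:
Scan adjacency: B appears as child of H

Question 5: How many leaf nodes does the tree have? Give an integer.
Leaves (nodes with no children): A, B, C, G

Answer: 4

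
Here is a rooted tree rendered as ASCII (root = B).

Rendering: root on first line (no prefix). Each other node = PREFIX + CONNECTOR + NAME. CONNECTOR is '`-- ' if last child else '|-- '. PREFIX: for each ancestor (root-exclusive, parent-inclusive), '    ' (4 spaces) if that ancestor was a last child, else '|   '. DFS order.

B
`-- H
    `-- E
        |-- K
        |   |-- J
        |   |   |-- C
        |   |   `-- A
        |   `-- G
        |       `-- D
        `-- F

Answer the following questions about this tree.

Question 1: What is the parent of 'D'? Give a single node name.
Scan adjacency: D appears as child of G

Answer: G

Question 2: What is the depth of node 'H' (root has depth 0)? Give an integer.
Answer: 1

Derivation:
Path from root to H: B -> H
Depth = number of edges = 1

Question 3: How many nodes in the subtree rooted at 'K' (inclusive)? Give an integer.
Answer: 6

Derivation:
Subtree rooted at K contains: A, C, D, G, J, K
Count = 6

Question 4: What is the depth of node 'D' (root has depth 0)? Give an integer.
Answer: 5

Derivation:
Path from root to D: B -> H -> E -> K -> G -> D
Depth = number of edges = 5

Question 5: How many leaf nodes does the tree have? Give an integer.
Answer: 4

Derivation:
Leaves (nodes with no children): A, C, D, F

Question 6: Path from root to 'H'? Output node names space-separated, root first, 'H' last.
Walk down from root: B -> H

Answer: B H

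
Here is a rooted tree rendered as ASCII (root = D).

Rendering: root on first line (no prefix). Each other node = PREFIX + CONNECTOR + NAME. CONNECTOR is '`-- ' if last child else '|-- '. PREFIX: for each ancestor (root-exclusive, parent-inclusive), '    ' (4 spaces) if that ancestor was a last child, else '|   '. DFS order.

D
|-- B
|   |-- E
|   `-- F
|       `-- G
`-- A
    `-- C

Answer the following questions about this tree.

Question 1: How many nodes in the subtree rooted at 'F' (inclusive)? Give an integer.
Answer: 2

Derivation:
Subtree rooted at F contains: F, G
Count = 2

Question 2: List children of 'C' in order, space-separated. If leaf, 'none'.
Answer: none

Derivation:
Node C's children (from adjacency): (leaf)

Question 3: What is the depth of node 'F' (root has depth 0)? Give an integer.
Path from root to F: D -> B -> F
Depth = number of edges = 2

Answer: 2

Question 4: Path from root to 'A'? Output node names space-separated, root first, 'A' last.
Walk down from root: D -> A

Answer: D A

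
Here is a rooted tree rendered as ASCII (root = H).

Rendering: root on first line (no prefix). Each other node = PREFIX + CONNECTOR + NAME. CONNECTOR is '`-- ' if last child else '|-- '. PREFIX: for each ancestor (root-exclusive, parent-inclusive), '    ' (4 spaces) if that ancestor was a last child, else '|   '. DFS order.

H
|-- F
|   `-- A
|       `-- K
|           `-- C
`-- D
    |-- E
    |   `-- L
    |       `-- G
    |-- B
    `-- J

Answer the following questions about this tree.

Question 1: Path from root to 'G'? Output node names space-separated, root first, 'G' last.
Walk down from root: H -> D -> E -> L -> G

Answer: H D E L G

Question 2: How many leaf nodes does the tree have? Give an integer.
Leaves (nodes with no children): B, C, G, J

Answer: 4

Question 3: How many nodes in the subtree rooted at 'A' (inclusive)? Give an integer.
Subtree rooted at A contains: A, C, K
Count = 3

Answer: 3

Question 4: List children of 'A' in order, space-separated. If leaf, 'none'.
Node A's children (from adjacency): K

Answer: K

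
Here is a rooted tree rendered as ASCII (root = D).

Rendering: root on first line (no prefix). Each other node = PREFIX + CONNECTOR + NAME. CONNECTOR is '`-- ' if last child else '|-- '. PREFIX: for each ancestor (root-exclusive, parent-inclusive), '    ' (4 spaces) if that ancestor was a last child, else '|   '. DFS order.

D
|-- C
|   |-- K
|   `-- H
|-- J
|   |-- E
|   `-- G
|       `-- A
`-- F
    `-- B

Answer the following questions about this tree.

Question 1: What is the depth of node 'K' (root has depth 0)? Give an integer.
Answer: 2

Derivation:
Path from root to K: D -> C -> K
Depth = number of edges = 2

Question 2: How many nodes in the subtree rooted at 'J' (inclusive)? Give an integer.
Answer: 4

Derivation:
Subtree rooted at J contains: A, E, G, J
Count = 4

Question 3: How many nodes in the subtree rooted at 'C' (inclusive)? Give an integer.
Subtree rooted at C contains: C, H, K
Count = 3

Answer: 3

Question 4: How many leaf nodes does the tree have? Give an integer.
Answer: 5

Derivation:
Leaves (nodes with no children): A, B, E, H, K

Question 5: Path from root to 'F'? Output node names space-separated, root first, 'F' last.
Answer: D F

Derivation:
Walk down from root: D -> F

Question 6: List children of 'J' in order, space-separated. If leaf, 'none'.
Answer: E G

Derivation:
Node J's children (from adjacency): E, G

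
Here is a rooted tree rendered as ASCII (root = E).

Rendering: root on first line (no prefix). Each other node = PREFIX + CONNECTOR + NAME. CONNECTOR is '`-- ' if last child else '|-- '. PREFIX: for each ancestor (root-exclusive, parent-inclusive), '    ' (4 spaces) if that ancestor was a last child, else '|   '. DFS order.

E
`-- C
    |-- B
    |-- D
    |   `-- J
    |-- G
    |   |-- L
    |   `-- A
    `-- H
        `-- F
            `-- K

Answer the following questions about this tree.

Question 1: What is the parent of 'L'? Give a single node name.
Answer: G

Derivation:
Scan adjacency: L appears as child of G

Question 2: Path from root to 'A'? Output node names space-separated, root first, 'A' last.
Answer: E C G A

Derivation:
Walk down from root: E -> C -> G -> A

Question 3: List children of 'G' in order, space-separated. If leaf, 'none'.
Node G's children (from adjacency): L, A

Answer: L A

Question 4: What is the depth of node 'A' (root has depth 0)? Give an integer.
Path from root to A: E -> C -> G -> A
Depth = number of edges = 3

Answer: 3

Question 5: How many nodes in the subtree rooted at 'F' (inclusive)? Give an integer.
Subtree rooted at F contains: F, K
Count = 2

Answer: 2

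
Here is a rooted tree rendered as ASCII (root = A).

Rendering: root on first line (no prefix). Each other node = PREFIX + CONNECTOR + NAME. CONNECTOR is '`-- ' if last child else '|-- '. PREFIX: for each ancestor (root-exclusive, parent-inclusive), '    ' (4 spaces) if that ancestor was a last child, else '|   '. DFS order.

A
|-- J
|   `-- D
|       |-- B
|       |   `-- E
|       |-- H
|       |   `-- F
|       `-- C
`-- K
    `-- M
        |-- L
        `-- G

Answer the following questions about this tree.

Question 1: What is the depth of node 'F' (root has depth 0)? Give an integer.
Answer: 4

Derivation:
Path from root to F: A -> J -> D -> H -> F
Depth = number of edges = 4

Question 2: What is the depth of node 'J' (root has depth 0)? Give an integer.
Path from root to J: A -> J
Depth = number of edges = 1

Answer: 1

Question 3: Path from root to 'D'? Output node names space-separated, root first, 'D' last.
Walk down from root: A -> J -> D

Answer: A J D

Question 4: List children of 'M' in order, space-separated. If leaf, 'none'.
Node M's children (from adjacency): L, G

Answer: L G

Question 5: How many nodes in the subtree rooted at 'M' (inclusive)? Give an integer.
Answer: 3

Derivation:
Subtree rooted at M contains: G, L, M
Count = 3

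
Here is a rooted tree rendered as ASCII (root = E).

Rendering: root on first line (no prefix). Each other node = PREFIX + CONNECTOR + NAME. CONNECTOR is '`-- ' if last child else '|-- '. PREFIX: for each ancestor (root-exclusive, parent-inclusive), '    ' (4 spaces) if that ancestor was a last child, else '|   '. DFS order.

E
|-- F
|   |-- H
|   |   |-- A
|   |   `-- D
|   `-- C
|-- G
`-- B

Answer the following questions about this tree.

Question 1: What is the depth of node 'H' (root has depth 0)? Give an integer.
Path from root to H: E -> F -> H
Depth = number of edges = 2

Answer: 2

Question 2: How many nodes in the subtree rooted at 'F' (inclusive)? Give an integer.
Answer: 5

Derivation:
Subtree rooted at F contains: A, C, D, F, H
Count = 5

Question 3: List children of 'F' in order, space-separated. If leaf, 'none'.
Node F's children (from adjacency): H, C

Answer: H C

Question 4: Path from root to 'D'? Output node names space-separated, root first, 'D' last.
Answer: E F H D

Derivation:
Walk down from root: E -> F -> H -> D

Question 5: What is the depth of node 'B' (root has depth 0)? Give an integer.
Path from root to B: E -> B
Depth = number of edges = 1

Answer: 1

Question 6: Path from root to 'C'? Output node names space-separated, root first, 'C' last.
Walk down from root: E -> F -> C

Answer: E F C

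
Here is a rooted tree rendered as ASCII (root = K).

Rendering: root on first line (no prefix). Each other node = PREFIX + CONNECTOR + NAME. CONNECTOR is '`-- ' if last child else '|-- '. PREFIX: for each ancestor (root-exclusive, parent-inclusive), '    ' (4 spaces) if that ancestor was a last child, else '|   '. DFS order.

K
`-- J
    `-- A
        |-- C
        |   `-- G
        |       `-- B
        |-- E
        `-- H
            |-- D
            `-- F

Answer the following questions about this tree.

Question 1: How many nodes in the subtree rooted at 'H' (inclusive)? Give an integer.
Subtree rooted at H contains: D, F, H
Count = 3

Answer: 3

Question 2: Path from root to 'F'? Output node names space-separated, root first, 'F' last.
Answer: K J A H F

Derivation:
Walk down from root: K -> J -> A -> H -> F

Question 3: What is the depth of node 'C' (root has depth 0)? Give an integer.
Answer: 3

Derivation:
Path from root to C: K -> J -> A -> C
Depth = number of edges = 3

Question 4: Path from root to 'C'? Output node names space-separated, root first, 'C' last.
Walk down from root: K -> J -> A -> C

Answer: K J A C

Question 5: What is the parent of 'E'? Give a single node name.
Scan adjacency: E appears as child of A

Answer: A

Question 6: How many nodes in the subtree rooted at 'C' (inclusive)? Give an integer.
Answer: 3

Derivation:
Subtree rooted at C contains: B, C, G
Count = 3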